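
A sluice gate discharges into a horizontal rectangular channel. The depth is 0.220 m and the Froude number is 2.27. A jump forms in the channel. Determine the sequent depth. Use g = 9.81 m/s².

y₂ = 0.605 m

Fr₁ = 2.27 (given).
From the momentum equation for a rectangular channel, y₂/y₁ = ½[√(1 + 8Fr₁²) − 1] = ½[√42.22 − 1] = 2.75.
y₂ = 2.75 × 0.220 = 0.605 m.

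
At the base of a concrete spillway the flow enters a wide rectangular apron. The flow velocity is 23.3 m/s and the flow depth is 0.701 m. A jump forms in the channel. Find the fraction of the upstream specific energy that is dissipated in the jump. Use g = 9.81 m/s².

ΔE/E₁ = 0.695 (69.5%)

Fr₁ = V₁/√(g·y₁) = 23.3/√(9.81×0.701) = 8.89.
From the momentum equation for a rectangular channel, y₂/y₁ = ½[√(1 + 8Fr₁²) − 1] = ½[√632.6 − 1] = 12.1.
y₂ = 12.1 × 0.701 = 8.46 m.
E₁ = y₁ + V₁²/2g = 28.4 m. ΔE = (y₂ − y₁)³/(4y₁y₂) = 19.7 m. ΔE/E₁ = 19.7/28.4 = 0.695.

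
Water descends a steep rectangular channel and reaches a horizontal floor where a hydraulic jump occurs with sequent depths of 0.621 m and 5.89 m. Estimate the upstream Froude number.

For a rectangular channel the momentum equation gives q² = ½·g·y₁·y₂·(y₁ + y₂) = ½×9.81×0.621×5.89×6.51 = 117.
q = √117 = 10.8 m²/s.
V₁ = q/y₁ = 17.4 m/s; Fr₁ = V₁/√(g·y₁) = 7.05.

Fr₁ = 7.05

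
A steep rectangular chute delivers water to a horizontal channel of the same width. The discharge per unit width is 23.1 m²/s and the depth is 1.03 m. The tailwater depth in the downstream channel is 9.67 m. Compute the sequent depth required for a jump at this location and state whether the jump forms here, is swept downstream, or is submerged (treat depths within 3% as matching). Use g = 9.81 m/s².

V₁ = q/y₁ = 23.1/1.03 = 22.4 m/s. Fr₁ = V₁/√(g·y₁) = 22.4/√(9.81×1.03) = 7.06.
By Bélanger, y₂/y₁ = ½[√(1 + 8Fr₁²) − 1] = ½[√399.2 − 1] = 9.49.
y₂ = 9.49 × 1.03 = 9.78 m.
Tailwater y_tw = 9.67 m: y_tw ≈ y₂, so the jump forms here.

y₂ = 9.78 m; the jump forms here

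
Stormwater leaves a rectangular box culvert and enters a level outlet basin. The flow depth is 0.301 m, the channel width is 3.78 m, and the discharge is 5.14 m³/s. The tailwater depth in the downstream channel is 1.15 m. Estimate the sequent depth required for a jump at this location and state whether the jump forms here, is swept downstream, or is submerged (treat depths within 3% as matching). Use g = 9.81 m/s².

q = Q/b = 5.14/3.78 = 1.36 m²/s; V₁ = q/y₁ = 4.52 m/s. Fr₁ = V₁/√(g·y₁) = 2.63.
Sequent-depth ratio: y₂/y₁ = ½[√(1 + 8Fr₁²) − 1] = ½[√56.29 − 1] = 3.25.
y₂ = 3.25 × 0.301 = 0.979 m.
Tailwater y_tw = 1.15 m: y_tw > y₂, so the jump is submerged.

y₂ = 0.979 m; the jump is submerged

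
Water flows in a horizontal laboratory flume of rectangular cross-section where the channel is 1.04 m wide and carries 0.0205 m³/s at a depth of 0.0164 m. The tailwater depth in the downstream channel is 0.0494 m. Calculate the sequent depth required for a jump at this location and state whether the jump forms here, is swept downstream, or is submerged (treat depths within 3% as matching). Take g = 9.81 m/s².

y₂ = 0.0618 m; the jump is swept downstream

q = Q/b = 0.0205/1.04 = 0.0197 m²/s; V₁ = q/y₁ = 1.20 m/s. Fr₁ = V₁/√(g·y₁) = 3.00.
Sequent-depth ratio: y₂/y₁ = ½[√(1 + 8Fr₁²) − 1] = ½[√72.83 − 1] = 3.77.
y₂ = 3.77 × 0.0164 = 0.0618 m.
Tailwater y_tw = 0.0494 m: y_tw < y₂, so the jump is swept downstream.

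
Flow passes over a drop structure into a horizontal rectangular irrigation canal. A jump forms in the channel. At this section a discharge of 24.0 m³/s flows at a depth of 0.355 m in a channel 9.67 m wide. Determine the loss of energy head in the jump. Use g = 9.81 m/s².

ΔE = 1.03 m

q = Q/b = 24.0/9.67 = 2.48 m²/s; V₁ = q/y₁ = 6.99 m/s. Fr₁ = V₁/√(g·y₁) = 3.75.
By Bélanger, y₂/y₁ = ½[√(1 + 8Fr₁²) − 1] = ½[√113.3 − 1] = 4.82.
y₂ = 4.82 × 0.355 = 1.71 m.
V₂ = q/y₂ = 2.48/1.71 = 1.45 m/s. E₁ = y₁ + V₁²/2g = 2.85 m; E₂ = y₂ + V₂²/2g = 1.82 m. ΔE = E₁ − E₂ = 1.03 m.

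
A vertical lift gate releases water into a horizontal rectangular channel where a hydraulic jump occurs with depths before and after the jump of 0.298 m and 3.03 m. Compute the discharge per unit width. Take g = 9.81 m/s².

For a rectangular channel the momentum equation gives q² = ½·g·y₁·y₂·(y₁ + y₂) = ½×9.81×0.298×3.03×3.33 = 14.7.
q = √14.7 = 3.84 m²/s.

q = 3.84 m²/s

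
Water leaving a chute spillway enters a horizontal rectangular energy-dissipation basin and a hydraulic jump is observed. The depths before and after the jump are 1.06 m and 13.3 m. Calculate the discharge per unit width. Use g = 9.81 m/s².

For a rectangular channel the momentum equation gives q² = ½·g·y₁·y₂·(y₁ + y₂) = ½×9.81×1.06×13.3×14.4 = 993.
q = √993 = 31.5 m²/s.

q = 31.5 m²/s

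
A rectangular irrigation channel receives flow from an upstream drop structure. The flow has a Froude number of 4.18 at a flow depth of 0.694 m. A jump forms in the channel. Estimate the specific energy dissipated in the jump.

Fr₁ = 4.18 (given).
Conjugate-depth relation: y₂/y₁ = ½[√(1 + 8Fr₁²) − 1] = ½[√140.8 − 1] = 5.43.
y₂ = 5.43 × 0.694 = 3.77 m.
Head loss: ΔE = (y₂ − y₁)³/(4y₁y₂) = (3.77 − 0.694)³/(4×0.694×3.77) = 29.1/10.5 = 2.78 m.

ΔE = 2.78 m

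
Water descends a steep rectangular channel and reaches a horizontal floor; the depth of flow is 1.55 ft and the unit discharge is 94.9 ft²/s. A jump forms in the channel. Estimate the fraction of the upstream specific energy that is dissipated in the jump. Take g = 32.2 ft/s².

ΔE/E₁ = 0.688 (68.8%)

V₁ = q/y₁ = 94.9/1.55 = 61.2 ft/s. Fr₁ = V₁/√(g·y₁) = 61.2/√(32.2×1.55) = 8.67.
Conjugate-depth relation: y₂/y₁ = ½[√(1 + 8Fr₁²) − 1] = ½[√601.9 − 1] = 11.8.
y₂ = 11.8 × 1.55 = 18.2 ft.
E₁ = y₁ + V₁²/2g = 59.8 ft. ΔE = (y₂ − y₁)³/(4y₁y₂) = 41.1 ft. ΔE/E₁ = 41.1/59.8 = 0.688.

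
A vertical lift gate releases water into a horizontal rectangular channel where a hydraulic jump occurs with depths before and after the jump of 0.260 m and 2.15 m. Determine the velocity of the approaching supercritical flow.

V₁ = 9.89 m/s

For a rectangular channel the momentum equation gives q² = ½·g·y₁·y₂·(y₁ + y₂) = ½×9.81×0.260×2.15×2.41 = 6.61.
q = √6.61 = 2.57 m²/s.
V₁ = q/y₁ = 2.57/0.260 = 9.89 m/s.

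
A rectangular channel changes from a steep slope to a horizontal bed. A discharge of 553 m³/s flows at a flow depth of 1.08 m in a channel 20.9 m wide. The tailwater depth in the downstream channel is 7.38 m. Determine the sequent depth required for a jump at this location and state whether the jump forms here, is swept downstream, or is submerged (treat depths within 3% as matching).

y₂ = 11.0 m; the jump is swept downstream

q = Q/b = 553/20.9 = 26.5 m²/s; V₁ = q/y₁ = 24.5 m/s. Fr₁ = V₁/√(g·y₁) = 7.53.
Bélanger equation: y₂/y₁ = ½[√(1 + 8Fr₁²) − 1] = ½[√454.2 − 1] = 10.2.
y₂ = 10.2 × 1.08 = 11.0 m.
Tailwater y_tw = 7.38 m: y_tw < y₂, so the jump is swept downstream.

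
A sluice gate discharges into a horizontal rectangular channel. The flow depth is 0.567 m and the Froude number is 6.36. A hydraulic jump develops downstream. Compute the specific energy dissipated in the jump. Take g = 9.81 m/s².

ΔE = 7.05 m

Fr₁ = 6.36 (given).
Conjugate-depth relation: y₂/y₁ = ½[√(1 + 8Fr₁²) − 1] = ½[√324.6 − 1] = 8.51.
y₂ = 8.51 × 0.567 = 4.82 m.
V₁ = Fr₁·√(g·y₁) = 6.36×√(9.81×0.567) = 15.0 m/s; q = V₁·y₁ = 8.50 m²/s. V₂ = q/y₂ = 8.50/4.82 = 1.76 m/s. E₁ = y₁ + V₁²/2g = 12.0 m; E₂ = y₂ + V₂²/2g = 4.98 m. ΔE = E₁ − E₂ = 7.05 m.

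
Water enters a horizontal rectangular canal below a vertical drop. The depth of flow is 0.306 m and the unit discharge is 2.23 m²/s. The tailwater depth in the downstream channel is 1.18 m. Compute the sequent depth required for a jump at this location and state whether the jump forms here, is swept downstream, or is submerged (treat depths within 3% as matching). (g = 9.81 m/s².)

y₂ = 1.67 m; the jump is swept downstream

V₁ = q/y₁ = 2.23/0.306 = 7.29 m/s. Fr₁ = V₁/√(g·y₁) = 7.29/√(9.81×0.306) = 4.21.
Sequent-depth ratio: y₂/y₁ = ½[√(1 + 8Fr₁²) − 1] = ½[√142.5 − 1] = 5.47.
y₂ = 5.47 × 0.306 = 1.67 m.
Tailwater y_tw = 1.18 m: y_tw < y₂, so the jump is swept downstream.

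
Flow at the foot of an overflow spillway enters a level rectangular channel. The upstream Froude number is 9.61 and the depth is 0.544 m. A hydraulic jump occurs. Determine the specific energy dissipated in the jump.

Fr₁ = 9.61 (given).
Conjugate-depth relation: y₂/y₁ = ½[√(1 + 8Fr₁²) − 1] = ½[√739.8 − 1] = 13.1.
y₂ = 13.1 × 0.544 = 7.13 m.
Head loss: ΔE = (y₂ − y₁)³/(4y₁y₂) = (7.13 − 0.544)³/(4×0.544×7.13) = 285/15.5 = 18.4 m.

ΔE = 18.4 m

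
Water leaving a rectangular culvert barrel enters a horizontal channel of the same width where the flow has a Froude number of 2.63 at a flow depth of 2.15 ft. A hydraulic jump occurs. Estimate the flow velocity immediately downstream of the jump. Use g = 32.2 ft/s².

Fr₁ = 2.63 (given).
From the momentum equation for a rectangular channel, y₂/y₁ = ½[√(1 + 8Fr₁²) − 1] = ½[√56.34 − 1] = 3.25.
y₂ = 3.25 × 2.15 = 6.99 ft.
V₁ = Fr₁·√(g·y₁) = 2.63×√(32.2×2.15) = 21.9 ft/s; q = V₁·y₁ = 47.0 ft²/s.
V₂ = q/y₂ = 47.0/6.99 = 6.73 ft/s.

V₂ = 6.73 ft/s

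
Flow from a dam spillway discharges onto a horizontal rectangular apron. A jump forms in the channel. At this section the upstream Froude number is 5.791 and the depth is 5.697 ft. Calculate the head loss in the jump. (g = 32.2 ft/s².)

Fr₁ = 5.791 (given).
Bélanger equation: y₂/y₁ = ½[√(1 + 8Fr₁²) − 1] = ½[√269.29 − 1] = 7.705.
y₂ = 7.705 × 5.697 = 43.90 ft.
V₁ = Fr₁·√(g·y₁) = 5.791×√(32.2×5.697) = 78.43 ft/s; q = V₁·y₁ = 446.8 ft²/s. V₂ = q/y₂ = 446.8/43.90 = 10.18 ft/s. E₁ = y₁ + V₁²/2g = 101.2 ft; E₂ = y₂ + V₂²/2g = 45.50 ft. ΔE = E₁ − E₂ = 55.72 ft.

ΔE = 55.72 ft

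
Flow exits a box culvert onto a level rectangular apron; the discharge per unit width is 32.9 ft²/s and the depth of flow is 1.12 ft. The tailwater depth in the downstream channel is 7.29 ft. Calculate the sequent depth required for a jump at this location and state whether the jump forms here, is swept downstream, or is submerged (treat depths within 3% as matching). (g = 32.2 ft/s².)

V₁ = q/y₁ = 32.9/1.12 = 29.4 ft/s. Fr₁ = V₁/√(g·y₁) = 29.4/√(32.2×1.12) = 4.89.
By Bélanger, y₂/y₁ = ½[√(1 + 8Fr₁²) − 1] = ½[√192.4 − 1] = 6.44.
y₂ = 6.44 × 1.12 = 7.21 ft.
Tailwater y_tw = 7.29 ft: y_tw ≈ y₂, so the jump forms here.

y₂ = 7.21 ft; the jump forms here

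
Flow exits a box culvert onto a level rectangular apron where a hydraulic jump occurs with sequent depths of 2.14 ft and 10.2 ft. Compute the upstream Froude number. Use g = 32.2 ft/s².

Fr₁ = 3.71

For a rectangular channel the momentum equation gives q² = ½·g·y₁·y₂·(y₁ + y₂) = ½×32.2×2.14×10.2×12.3 = 4337.
q = √4337 = 65.9 ft²/s.
V₁ = q/y₁ = 30.8 ft/s; Fr₁ = V₁/√(g·y₁) = 3.71.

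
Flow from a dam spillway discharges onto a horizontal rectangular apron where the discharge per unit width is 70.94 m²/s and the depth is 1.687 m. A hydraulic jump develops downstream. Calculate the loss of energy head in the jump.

ΔE = 67.53 m

V₁ = q/y₁ = 70.94/1.687 = 42.05 m/s. Fr₁ = V₁/√(g·y₁) = 42.05/√(9.81×1.687) = 10.34.
From the momentum equation for a rectangular channel, y₂/y₁ = ½[√(1 + 8Fr₁²) − 1] = ½[√855.79 − 1] = 14.13.
y₂ = 14.13 × 1.687 = 23.83 m.
V₂ = q/y₂ = 70.94/23.83 = 2.977 m/s. E₁ = y₁ + V₁²/2g = 91.81 m; E₂ = y₂ + V₂²/2g = 24.28 m. ΔE = E₁ − E₂ = 67.53 m.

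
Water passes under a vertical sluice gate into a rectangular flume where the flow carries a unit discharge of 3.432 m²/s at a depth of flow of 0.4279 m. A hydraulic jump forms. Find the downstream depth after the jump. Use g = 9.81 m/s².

y₂ = 2.165 m

V₁ = q/y₁ = 3.432/0.4279 = 8.021 m/s. Fr₁ = V₁/√(g·y₁) = 8.021/√(9.81×0.4279) = 3.915.
Sequent-depth ratio: y₂/y₁ = ½[√(1 + 8Fr₁²) − 1] = ½[√123.60 − 1] = 5.059.
y₂ = 5.059 × 0.4279 = 2.165 m.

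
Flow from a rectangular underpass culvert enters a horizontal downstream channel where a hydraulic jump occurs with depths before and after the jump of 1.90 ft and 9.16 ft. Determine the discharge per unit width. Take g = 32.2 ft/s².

For a rectangular channel the momentum equation gives q² = ½·g·y₁·y₂·(y₁ + y₂) = ½×32.2×1.90×9.16×11.1 = 3099.
q = √3099 = 55.7 ft²/s.

q = 55.7 ft²/s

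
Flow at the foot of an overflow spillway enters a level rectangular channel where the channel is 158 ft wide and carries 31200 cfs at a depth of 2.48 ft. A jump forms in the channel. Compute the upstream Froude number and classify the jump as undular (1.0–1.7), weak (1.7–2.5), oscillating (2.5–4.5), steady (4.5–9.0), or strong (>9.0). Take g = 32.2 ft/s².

q = Q/b = 31200/158 = 197 ft²/s; V₁ = q/y₁ = 79.6 ft/s. Fr₁ = V₁/√(g·y₁) = 8.91.
Fr₁ = 8.91 lies in the steady range.

Fr₁ = 8.91; steady jump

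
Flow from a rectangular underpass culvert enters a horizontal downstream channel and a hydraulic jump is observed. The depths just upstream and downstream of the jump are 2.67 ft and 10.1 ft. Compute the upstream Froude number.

For a rectangular channel the momentum equation gives q² = ½·g·y₁·y₂·(y₁ + y₂) = ½×32.2×2.67×10.1×12.8 = 5544.
q = √5544 = 74.5 ft²/s.
V₁ = q/y₁ = 27.9 ft/s; Fr₁ = V₁/√(g·y₁) = 3.01.

Fr₁ = 3.01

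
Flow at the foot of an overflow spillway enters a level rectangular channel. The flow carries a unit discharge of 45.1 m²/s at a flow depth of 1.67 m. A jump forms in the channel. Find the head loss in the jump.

ΔE = 23.4 m

V₁ = q/y₁ = 45.1/1.67 = 27.0 m/s. Fr₁ = V₁/√(g·y₁) = 27.0/√(9.81×1.67) = 6.67.
Conjugate-depth relation: y₂/y₁ = ½[√(1 + 8Fr₁²) − 1] = ½[√357.1 − 1] = 8.95.
y₂ = 8.95 × 1.67 = 14.9 m.
Head loss: ΔE = (y₂ − y₁)³/(4y₁y₂) = (14.9 − 1.67)³/(4×1.67×14.9) = 2339/99.8 = 23.4 m.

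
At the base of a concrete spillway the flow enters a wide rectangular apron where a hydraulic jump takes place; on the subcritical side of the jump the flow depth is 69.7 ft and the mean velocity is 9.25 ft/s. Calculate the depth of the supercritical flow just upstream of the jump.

y₁ = 4.96 ft

Fr₂ = V₂/√(g·y₂) = 9.25/√(32.2×69.7) = 0.195.
Since the conjugate-depth ratio holds either way, y₁/y₂ = ½[√(1 + 8Fr₂²) − 1] = ½[√1.305 − 1] = 0.0712.
y₁ = 0.0712 × 69.7 = 4.96 ft.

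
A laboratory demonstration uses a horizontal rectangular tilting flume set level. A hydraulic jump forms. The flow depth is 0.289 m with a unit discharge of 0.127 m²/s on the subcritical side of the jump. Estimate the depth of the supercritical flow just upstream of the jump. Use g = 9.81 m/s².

y₁ = 0.0351 m

V₂ = q/y₂ = 0.127/0.289 = 0.439 m/s; Fr₂ = V₂/√(g·y₂) = 0.261.
The Bélanger relation is symmetric: y₁/y₂ = ½[√(1 + 8Fr₂²) − 1] = ½[√1.545 − 1] = 0.121.
y₁ = 0.121 × 0.289 = 0.0351 m.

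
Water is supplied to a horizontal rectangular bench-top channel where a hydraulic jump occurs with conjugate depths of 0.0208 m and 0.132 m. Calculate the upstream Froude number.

Fr₁ = 4.83

For a rectangular channel the momentum equation gives q² = ½·g·y₁·y₂·(y₁ + y₂) = ½×9.81×0.0208×0.132×0.153 = 0.00206.
q = √0.00206 = 0.0454 m²/s.
V₁ = q/y₁ = 2.18 m/s; Fr₁ = V₁/√(g·y₁) = 4.83.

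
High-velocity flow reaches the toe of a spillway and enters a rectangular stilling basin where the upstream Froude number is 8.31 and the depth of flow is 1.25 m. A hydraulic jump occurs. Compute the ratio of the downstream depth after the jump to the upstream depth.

Fr₁ = 8.31 (given).
Sequent-depth ratio: y₂/y₁ = ½[√(1 + 8Fr₁²) − 1] = ½[√553.4 − 1] = 11.3.

y₂/y₁ = 11.3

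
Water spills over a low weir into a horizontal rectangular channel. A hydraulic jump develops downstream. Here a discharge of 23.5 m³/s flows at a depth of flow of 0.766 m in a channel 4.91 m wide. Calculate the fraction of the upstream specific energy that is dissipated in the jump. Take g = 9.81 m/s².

q = Q/b = 23.5/4.91 = 4.79 m²/s; V₁ = q/y₁ = 6.25 m/s. Fr₁ = V₁/√(g·y₁) = 2.28.
By Bélanger, y₂/y₁ = ½[√(1 + 8Fr₁²) − 1] = ½[√42.56 − 1] = 2.76.
y₂ = 2.76 × 0.766 = 2.12 m.
E₁ = y₁ + V₁²/2g = 2.76 m. ΔE = (y₂ − y₁)³/(4y₁y₂) = 0.379 m. ΔE/E₁ = 0.379/2.76 = 0.138.

ΔE/E₁ = 0.138 (13.8%)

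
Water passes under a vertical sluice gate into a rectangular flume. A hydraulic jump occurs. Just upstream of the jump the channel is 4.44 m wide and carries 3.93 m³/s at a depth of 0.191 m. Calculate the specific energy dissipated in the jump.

ΔE = 0.403 m

q = Q/b = 3.93/4.44 = 0.885 m²/s; V₁ = q/y₁ = 4.63 m/s. Fr₁ = V₁/√(g·y₁) = 3.39.
Sequent-depth ratio: y₂/y₁ = ½[√(1 + 8Fr₁²) − 1] = ½[√92.69 − 1] = 4.31.
y₂ = 4.31 × 0.191 = 0.824 m.
V₂ = q/y₂ = 0.885/0.824 = 1.07 m/s. E₁ = y₁ + V₁²/2g = 1.29 m; E₂ = y₂ + V₂²/2g = 0.883 m. ΔE = E₁ − E₂ = 0.403 m.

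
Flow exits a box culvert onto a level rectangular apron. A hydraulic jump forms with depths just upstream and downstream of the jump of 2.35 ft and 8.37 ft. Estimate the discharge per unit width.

For a rectangular channel the momentum equation gives q² = ½·g·y₁·y₂·(y₁ + y₂) = ½×32.2×2.35×8.37×10.7 = 3395.
q = √3395 = 58.3 ft²/s.

q = 58.3 ft²/s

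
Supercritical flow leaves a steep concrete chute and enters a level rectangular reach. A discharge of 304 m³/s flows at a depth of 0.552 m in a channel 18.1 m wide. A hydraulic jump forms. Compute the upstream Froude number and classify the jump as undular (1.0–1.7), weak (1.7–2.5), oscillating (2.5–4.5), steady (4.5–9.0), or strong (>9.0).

q = Q/b = 304/18.1 = 16.8 m²/s; V₁ = q/y₁ = 30.4 m/s. Fr₁ = V₁/√(g·y₁) = 13.1.
Fr₁ = 13.1 lies in the strong range.

Fr₁ = 13.1; strong jump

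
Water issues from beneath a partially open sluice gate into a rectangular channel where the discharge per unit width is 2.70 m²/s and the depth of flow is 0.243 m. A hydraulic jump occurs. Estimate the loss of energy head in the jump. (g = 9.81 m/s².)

ΔE = 4.11 m

V₁ = q/y₁ = 2.70/0.243 = 11.1 m/s. Fr₁ = V₁/√(g·y₁) = 11.1/√(9.81×0.243) = 7.20.
Bélanger equation: y₂/y₁ = ½[√(1 + 8Fr₁²) − 1] = ½[√415.3 − 1] = 9.69.
y₂ = 9.69 × 0.243 = 2.35 m.
V₂ = q/y₂ = 2.70/2.35 = 1.15 m/s. E₁ = y₁ + V₁²/2g = 6.54 m; E₂ = y₂ + V₂²/2g = 2.42 m. ΔE = E₁ − E₂ = 4.11 m.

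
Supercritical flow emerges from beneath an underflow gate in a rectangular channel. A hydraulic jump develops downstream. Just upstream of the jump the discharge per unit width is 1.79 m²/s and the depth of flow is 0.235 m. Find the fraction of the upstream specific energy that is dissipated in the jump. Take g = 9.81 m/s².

ΔE/E₁ = 0.492 (49.2%)

V₁ = q/y₁ = 1.79/0.235 = 7.62 m/s. Fr₁ = V₁/√(g·y₁) = 7.62/√(9.81×0.235) = 5.02.
From the momentum equation for a rectangular channel, y₂/y₁ = ½[√(1 + 8Fr₁²) − 1] = ½[√202.3 − 1] = 6.61.
y₂ = 6.61 × 0.235 = 1.55 m.
E₁ = y₁ + V₁²/2g = 3.19 m. ΔE = (y₂ − y₁)³/(4y₁y₂) = 1.57 m. ΔE/E₁ = 1.57/3.19 = 0.492.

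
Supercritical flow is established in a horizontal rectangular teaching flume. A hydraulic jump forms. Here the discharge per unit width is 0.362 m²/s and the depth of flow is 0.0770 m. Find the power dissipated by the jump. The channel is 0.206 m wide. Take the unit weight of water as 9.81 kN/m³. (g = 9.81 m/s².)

V₁ = q/y₁ = 0.362/0.0770 = 4.70 m/s. Fr₁ = V₁/√(g·y₁) = 4.70/√(9.81×0.0770) = 5.41.
Sequent-depth ratio: y₂/y₁ = ½[√(1 + 8Fr₁²) − 1] = ½[√235.1 − 1] = 7.17.
y₂ = 7.17 × 0.0770 = 0.552 m.
Head loss: ΔE = (y₂ − y₁)³/(4y₁y₂) = (0.552 − 0.0770)³/(4×0.0770×0.552) = 0.107/0.170 = 0.630 m.
Q = q·b = 0.362 × 0.206 = 0.0746 m³/s. P = γ·Q·ΔE = 9.81 × 0.0746 × 0.630 = 0.461 kW.

P = 0.461 kW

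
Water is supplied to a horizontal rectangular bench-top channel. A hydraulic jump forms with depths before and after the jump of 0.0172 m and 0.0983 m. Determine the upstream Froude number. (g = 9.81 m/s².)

Fr₁ = 4.38

For a rectangular channel the momentum equation gives q² = ½·g·y₁·y₂·(y₁ + y₂) = ½×9.81×0.0172×0.0983×0.115 = 0.000958.
q = √0.000958 = 0.0309 m²/s.
V₁ = q/y₁ = 1.80 m/s; Fr₁ = V₁/√(g·y₁) = 4.38.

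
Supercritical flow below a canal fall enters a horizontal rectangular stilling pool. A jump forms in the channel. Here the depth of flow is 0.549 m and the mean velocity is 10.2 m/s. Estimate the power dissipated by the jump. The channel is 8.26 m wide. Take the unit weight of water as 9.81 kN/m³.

Fr₁ = V₁/√(g·y₁) = 10.2/√(9.81×0.549) = 4.40.
Bélanger equation: y₂/y₁ = ½[√(1 + 8Fr₁²) − 1] = ½[√155.5 − 1] = 5.74.
y₂ = 5.74 × 0.549 = 3.15 m.
Head loss: ΔE = (y₂ − y₁)³/(4y₁y₂) = (3.15 − 0.549)³/(4×0.549×3.15) = 17.6/6.92 = 2.54 m.
q = V₁·y₁ = 10.2 × 0.549 = 5.60 m²/s. Q = q·b = 5.60 × 8.26 = 46.3 m³/s. P = γ·Q·ΔE = 9.81 × 46.3 × 2.54 = 1153 kW.

P = 1153 kW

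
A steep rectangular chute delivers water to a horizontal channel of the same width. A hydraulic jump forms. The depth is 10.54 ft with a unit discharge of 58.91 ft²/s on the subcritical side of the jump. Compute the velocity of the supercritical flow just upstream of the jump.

V₁ = 35.18 ft/s

V₂ = q/y₂ = 58.91/10.54 = 5.589 ft/s; Fr₂ = V₂/√(g·y₂) = 0.3034.
Since the conjugate-depth ratio holds either way, y₁/y₂ = ½[√(1 + 8Fr₂²) − 1] = ½[√1.7364 − 1] = 0.1589.
y₁ = 0.1589 × 10.54 = 1.674 ft.
V₁ = q/y₁ = 58.91/1.674 = 35.18 ft/s.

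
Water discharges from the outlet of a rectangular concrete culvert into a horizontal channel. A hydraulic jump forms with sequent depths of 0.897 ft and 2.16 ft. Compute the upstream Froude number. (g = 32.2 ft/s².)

For a rectangular channel the momentum equation gives q² = ½·g·y₁·y₂·(y₁ + y₂) = ½×32.2×0.897×2.16×3.06 = 95.4.
q = √95.4 = 9.77 ft²/s.
V₁ = q/y₁ = 10.9 ft/s; Fr₁ = V₁/√(g·y₁) = 2.03.

Fr₁ = 2.03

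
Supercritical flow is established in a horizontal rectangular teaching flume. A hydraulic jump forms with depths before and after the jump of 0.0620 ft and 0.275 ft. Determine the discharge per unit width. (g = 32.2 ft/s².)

For a rectangular channel the momentum equation gives q² = ½·g·y₁·y₂·(y₁ + y₂) = ½×32.2×0.0620×0.275×0.337 = 0.0925.
q = √0.0925 = 0.304 ft²/s.

q = 0.304 ft²/s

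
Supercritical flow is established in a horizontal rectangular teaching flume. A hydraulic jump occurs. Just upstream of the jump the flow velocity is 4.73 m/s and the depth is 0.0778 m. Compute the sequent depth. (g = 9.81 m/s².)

Fr₁ = V₁/√(g·y₁) = 4.73/√(9.81×0.0778) = 5.41.
Bélanger equation: y₂/y₁ = ½[√(1 + 8Fr₁²) − 1] = ½[√235.5 − 1] = 7.17.
y₂ = 7.17 × 0.0778 = 0.558 m.

y₂ = 0.558 m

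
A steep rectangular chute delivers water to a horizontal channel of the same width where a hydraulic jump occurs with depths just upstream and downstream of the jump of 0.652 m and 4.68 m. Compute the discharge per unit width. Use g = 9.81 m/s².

For a rectangular channel the momentum equation gives q² = ½·g·y₁·y₂·(y₁ + y₂) = ½×9.81×0.652×4.68×5.33 = 79.8.
q = √79.8 = 8.93 m²/s.

q = 8.93 m²/s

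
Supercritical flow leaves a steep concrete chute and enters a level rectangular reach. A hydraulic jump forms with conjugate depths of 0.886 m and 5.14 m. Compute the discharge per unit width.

q = 11.6 m²/s

For a rectangular channel the momentum equation gives q² = ½·g·y₁·y₂·(y₁ + y₂) = ½×9.81×0.886×5.14×6.03 = 135.
q = √135 = 11.6 m²/s.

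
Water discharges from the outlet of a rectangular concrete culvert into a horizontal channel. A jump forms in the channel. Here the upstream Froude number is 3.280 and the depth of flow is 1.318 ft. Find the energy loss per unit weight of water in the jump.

ΔE = 2.509 ft

Fr₁ = 3.280 (given).
Conjugate-depth relation: y₂/y₁ = ½[√(1 + 8Fr₁²) − 1] = ½[√87.067 − 1] = 4.165.
y₂ = 4.165 × 1.318 = 5.490 ft.
Head loss: ΔE = (y₂ − y₁)³/(4y₁y₂) = (5.490 − 1.318)³/(4×1.318×5.490) = 72.62/28.94 = 2.509 ft.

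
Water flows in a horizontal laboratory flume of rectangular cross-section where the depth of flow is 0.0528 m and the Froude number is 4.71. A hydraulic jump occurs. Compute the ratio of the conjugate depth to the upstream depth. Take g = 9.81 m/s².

Fr₁ = 4.71 (given).
Conjugate-depth relation: y₂/y₁ = ½[√(1 + 8Fr₁²) − 1] = ½[√178.5 − 1] = 6.18.

y₂/y₁ = 6.18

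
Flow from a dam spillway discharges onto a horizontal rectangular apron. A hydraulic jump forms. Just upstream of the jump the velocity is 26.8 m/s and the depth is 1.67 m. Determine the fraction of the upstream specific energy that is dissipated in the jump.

ΔE/E₁ = 0.601 (60.1%)

Fr₁ = V₁/√(g·y₁) = 26.8/√(9.81×1.67) = 6.62.
Conjugate-depth relation: y₂/y₁ = ½[√(1 + 8Fr₁²) − 1] = ½[√351.7 − 1] = 8.88.
y₂ = 8.88 × 1.67 = 14.8 m.
E₁ = y₁ + V₁²/2g = 38.3 m. ΔE = (y₂ − y₁)³/(4y₁y₂) = 23.0 m. ΔE/E₁ = 23.0/38.3 = 0.601.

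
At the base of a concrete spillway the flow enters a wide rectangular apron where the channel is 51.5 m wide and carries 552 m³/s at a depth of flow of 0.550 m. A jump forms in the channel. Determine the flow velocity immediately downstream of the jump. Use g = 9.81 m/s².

q = Q/b = 552/51.5 = 10.7 m²/s; V₁ = q/y₁ = 19.5 m/s. Fr₁ = V₁/√(g·y₁) = 8.39.
Sequent-depth ratio: y₂/y₁ = ½[√(1 + 8Fr₁²) − 1] = ½[√564.1 − 1] = 11.4.
y₂ = 11.4 × 0.550 = 6.26 m.
V₂ = q/y₂ = 10.7/6.26 = 1.71 m/s.

V₂ = 1.71 m/s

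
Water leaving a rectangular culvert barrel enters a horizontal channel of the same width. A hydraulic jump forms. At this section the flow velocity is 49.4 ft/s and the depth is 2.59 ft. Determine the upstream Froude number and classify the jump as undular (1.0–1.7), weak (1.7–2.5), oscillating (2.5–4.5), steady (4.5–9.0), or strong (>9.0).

Fr₁ = 5.41; steady jump

Fr₁ = V₁/√(g·y₁) = 49.4/√(32.2×2.59) = 5.41.
Fr₁ = 5.41 lies in the steady range.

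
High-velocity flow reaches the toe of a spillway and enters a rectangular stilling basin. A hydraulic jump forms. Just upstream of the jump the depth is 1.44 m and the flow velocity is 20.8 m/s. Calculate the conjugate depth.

Fr₁ = V₁/√(g·y₁) = 20.8/√(9.81×1.44) = 5.53.
Bélanger equation: y₂/y₁ = ½[√(1 + 8Fr₁²) − 1] = ½[√246.0 − 1] = 7.34.
y₂ = 7.34 × 1.44 = 10.6 m.

y₂ = 10.6 m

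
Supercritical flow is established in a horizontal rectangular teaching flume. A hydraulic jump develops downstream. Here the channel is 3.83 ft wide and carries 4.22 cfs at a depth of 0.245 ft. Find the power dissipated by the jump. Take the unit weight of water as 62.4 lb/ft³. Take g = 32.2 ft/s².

P = 0.00885 hp

q = Q/b = 4.22/3.83 = 1.10 ft²/s; V₁ = q/y₁ = 4.50 ft/s. Fr₁ = V₁/√(g·y₁) = 1.60.
Bélanger equation: y₂/y₁ = ½[√(1 + 8Fr₁²) − 1] = ½[√21.51 − 1] = 1.82.
y₂ = 1.82 × 0.245 = 0.446 ft.
Head loss: ΔE = (y₂ − y₁)³/(4y₁y₂) = (0.446 − 0.245)³/(4×0.245×0.446) = 0.00808/0.437 = 0.0185 ft.
P = γ·Q·ΔE/550 = 62.4 × 4.22 × 0.0185 / 550 = 0.00885 hp.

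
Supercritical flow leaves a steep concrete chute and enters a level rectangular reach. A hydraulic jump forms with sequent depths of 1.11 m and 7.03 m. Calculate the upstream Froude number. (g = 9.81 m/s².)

Fr₁ = 4.82

For a rectangular channel the momentum equation gives q² = ½·g·y₁·y₂·(y₁ + y₂) = ½×9.81×1.11×7.03×8.14 = 312.
q = √312 = 17.7 m²/s.
V₁ = q/y₁ = 15.9 m/s; Fr₁ = V₁/√(g·y₁) = 4.82.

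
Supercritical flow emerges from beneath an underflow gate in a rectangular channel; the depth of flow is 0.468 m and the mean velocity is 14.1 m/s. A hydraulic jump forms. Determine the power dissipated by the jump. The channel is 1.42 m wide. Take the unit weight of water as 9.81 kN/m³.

P = 583 kW

Fr₁ = V₁/√(g·y₁) = 14.1/√(9.81×0.468) = 6.58.
By Bélanger, y₂/y₁ = ½[√(1 + 8Fr₁²) − 1] = ½[√347.4 − 1] = 8.82.
y₂ = 8.82 × 0.468 = 4.13 m.
Head loss: ΔE = (y₂ − y₁)³/(4y₁y₂) = (4.13 − 0.468)³/(4×0.468×4.13) = 49.0/7.73 = 6.34 m.
q = V₁·y₁ = 14.1 × 0.468 = 6.60 m²/s. Q = q·b = 6.60 × 1.42 = 9.37 m³/s. P = γ·Q·ΔE = 9.81 × 9.37 × 6.34 = 583 kW.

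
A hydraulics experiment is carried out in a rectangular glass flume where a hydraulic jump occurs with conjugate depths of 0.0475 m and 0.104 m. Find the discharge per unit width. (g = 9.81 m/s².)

For a rectangular channel the momentum equation gives q² = ½·g·y₁·y₂·(y₁ + y₂) = ½×9.81×0.0475×0.104×0.151 = 0.00367.
q = √0.00367 = 0.0606 m²/s.

q = 0.0606 m²/s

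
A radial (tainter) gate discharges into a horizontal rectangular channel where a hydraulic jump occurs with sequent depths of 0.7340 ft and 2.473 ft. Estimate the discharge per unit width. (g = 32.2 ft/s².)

q = 9.681 ft²/s

For a rectangular channel the momentum equation gives q² = ½·g·y₁·y₂·(y₁ + y₂) = ½×32.2×0.7340×2.473×3.207 = 93.72.
q = √93.72 = 9.681 ft²/s.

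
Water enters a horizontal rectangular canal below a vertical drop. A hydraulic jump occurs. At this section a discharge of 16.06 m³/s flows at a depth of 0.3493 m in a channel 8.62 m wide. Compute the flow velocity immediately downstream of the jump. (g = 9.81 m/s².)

V₂ = 1.479 m/s

q = Q/b = 16.06/8.62 = 1.863 m²/s; V₁ = q/y₁ = 5.334 m/s. Fr₁ = V₁/√(g·y₁) = 2.881.
From the momentum equation for a rectangular channel, y₂/y₁ = ½[√(1 + 8Fr₁²) − 1] = ½[√67.420 − 1] = 3.605.
y₂ = 3.605 × 0.3493 = 1.259 m.
V₂ = q/y₂ = 1.863/1.259 = 1.479 m/s.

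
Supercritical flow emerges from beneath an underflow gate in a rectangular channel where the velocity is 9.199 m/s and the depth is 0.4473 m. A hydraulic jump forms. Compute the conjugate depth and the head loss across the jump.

Fr₁ = V₁/√(g·y₁) = 9.199/√(9.81×0.4473) = 4.391.
From the momentum equation for a rectangular channel, y₂/y₁ = ½[√(1 + 8Fr₁²) − 1] = ½[√155.28 − 1] = 5.731.
y₂ = 5.731 × 0.4473 = 2.563 m.
Head loss: ΔE = (y₂ − y₁)³/(4y₁y₂) = (2.563 − 0.4473)³/(4×0.4473×2.563) = 9.474/4.586 = 2.066 m.

y₂ = 2.563 m; ΔE = 2.066 m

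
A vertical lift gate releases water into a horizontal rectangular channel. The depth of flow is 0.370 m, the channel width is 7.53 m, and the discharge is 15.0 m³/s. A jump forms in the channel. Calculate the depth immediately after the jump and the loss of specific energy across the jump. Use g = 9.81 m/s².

y₂ = 1.31 m; ΔE = 0.423 m

q = Q/b = 15.0/7.53 = 1.99 m²/s; V₁ = q/y₁ = 5.38 m/s. Fr₁ = V₁/√(g·y₁) = 2.83.
From the momentum equation for a rectangular channel, y₂/y₁ = ½[√(1 + 8Fr₁²) − 1] = ½[√64.89 − 1] = 3.53.
y₂ = 3.53 × 0.370 = 1.31 m.
Head loss: ΔE = (y₂ − y₁)³/(4y₁y₂) = (1.31 − 0.370)³/(4×0.370×1.31) = 0.818/1.93 = 0.423 m.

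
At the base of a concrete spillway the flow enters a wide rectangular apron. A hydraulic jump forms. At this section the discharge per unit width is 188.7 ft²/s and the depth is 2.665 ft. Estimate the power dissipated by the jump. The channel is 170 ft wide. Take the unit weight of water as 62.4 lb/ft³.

V₁ = q/y₁ = 188.7/2.665 = 70.81 ft/s. Fr₁ = V₁/√(g·y₁) = 70.81/√(32.2×2.665) = 7.644.
Conjugate-depth relation: y₂/y₁ = ½[√(1 + 8Fr₁²) − 1] = ½[√468.40 − 1] = 10.32.
y₂ = 10.32 × 2.665 = 27.51 ft.
Head loss: ΔE = (y₂ − y₁)³/(4y₁y₂) = (27.51 − 2.665)³/(4×2.665×27.51) = 15329/293.2 = 52.28 ft.
Q = q·b = 188.7 × 170 = 32079 cfs. P = γ·Q·ΔE/550 = 62.4 × 32079 × 52.28 / 550 = 190270 hp.

P = 190270 hp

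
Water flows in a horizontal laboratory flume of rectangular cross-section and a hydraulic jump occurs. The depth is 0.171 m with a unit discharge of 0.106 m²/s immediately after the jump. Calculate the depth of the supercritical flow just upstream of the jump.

y₁ = 0.0584 m

V₂ = q/y₂ = 0.106/0.171 = 0.620 m/s; Fr₂ = V₂/√(g·y₂) = 0.479.
Since the conjugate-depth ratio holds either way, y₁/y₂ = ½[√(1 + 8Fr₂²) − 1] = ½[√2.833 − 1] = 0.342.
y₁ = 0.342 × 0.171 = 0.0584 m.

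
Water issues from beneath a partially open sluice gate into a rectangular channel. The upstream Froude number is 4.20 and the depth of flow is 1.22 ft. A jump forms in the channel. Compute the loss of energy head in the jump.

Fr₁ = 4.20 (given).
Conjugate-depth relation: y₂/y₁ = ½[√(1 + 8Fr₁²) − 1] = ½[√142.1 − 1] = 5.46.
y₂ = 5.46 × 1.22 = 6.66 ft.
V₁ = Fr₁·√(g·y₁) = 4.20×√(32.2×1.22) = 26.3 ft/s; q = V₁·y₁ = 32.1 ft²/s. V₂ = q/y₂ = 32.1/6.66 = 4.82 ft/s. E₁ = y₁ + V₁²/2g = 12.0 ft; E₂ = y₂ + V₂²/2g = 7.02 ft. ΔE = E₁ − E₂ = 4.96 ft.

ΔE = 4.96 ft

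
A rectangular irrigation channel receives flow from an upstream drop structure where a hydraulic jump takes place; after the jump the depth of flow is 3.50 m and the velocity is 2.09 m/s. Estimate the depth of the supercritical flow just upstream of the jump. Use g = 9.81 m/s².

Fr₂ = V₂/√(g·y₂) = 2.09/√(9.81×3.50) = 0.357.
Since the conjugate-depth ratio holds either way, y₁/y₂ = ½[√(1 + 8Fr₂²) − 1] = ½[√2.018 − 1] = 0.210.
y₁ = 0.210 × 3.50 = 0.736 m.

y₁ = 0.736 m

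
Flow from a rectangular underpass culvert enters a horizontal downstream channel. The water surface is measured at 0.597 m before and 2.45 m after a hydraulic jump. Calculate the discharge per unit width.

For a rectangular channel the momentum equation gives q² = ½·g·y₁·y₂·(y₁ + y₂) = ½×9.81×0.597×2.45×3.05 = 21.9.
q = √21.9 = 4.68 m²/s.

q = 4.68 m²/s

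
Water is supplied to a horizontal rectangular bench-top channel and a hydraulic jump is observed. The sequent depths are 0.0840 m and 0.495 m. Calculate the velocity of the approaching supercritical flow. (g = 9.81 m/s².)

For a rectangular channel the momentum equation gives q² = ½·g·y₁·y₂·(y₁ + y₂) = ½×9.81×0.0840×0.495×0.579 = 0.118.
q = √0.118 = 0.344 m²/s.
V₁ = q/y₁ = 0.344/0.0840 = 4.09 m/s.

V₁ = 4.09 m/s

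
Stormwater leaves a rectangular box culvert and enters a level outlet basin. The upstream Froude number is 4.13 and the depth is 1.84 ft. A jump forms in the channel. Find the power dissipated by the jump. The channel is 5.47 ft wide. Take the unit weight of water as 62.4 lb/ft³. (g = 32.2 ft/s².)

Fr₁ = 4.13 (given).
Sequent-depth ratio: y₂/y₁ = ½[√(1 + 8Fr₁²) − 1] = ½[√137.5 − 1] = 5.36.
y₂ = 5.36 × 1.84 = 9.87 ft.
Head loss: ΔE = (y₂ − y₁)³/(4y₁y₂) = (9.87 − 1.84)³/(4×1.84×9.87) = 517/72.6 = 7.12 ft.
V₁ = Fr₁·√(g·y₁) = 4.13×√(32.2×1.84) = 31.8 ft/s; q = V₁·y₁ = 58.5 ft²/s. Q = q·b = 58.5 × 5.47 = 320 cfs. P = γ·Q·ΔE/550 = 62.4 × 320 × 7.12 / 550 = 258 hp.

P = 258 hp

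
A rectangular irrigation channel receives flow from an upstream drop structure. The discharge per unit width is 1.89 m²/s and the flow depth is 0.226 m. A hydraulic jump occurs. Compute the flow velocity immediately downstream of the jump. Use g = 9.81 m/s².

V₂ = 1.12 m/s

V₁ = q/y₁ = 1.89/0.226 = 8.36 m/s. Fr₁ = V₁/√(g·y₁) = 8.36/√(9.81×0.226) = 5.62.
By Bélanger, y₂/y₁ = ½[√(1 + 8Fr₁²) − 1] = ½[√253.4 − 1] = 7.46.
y₂ = 7.46 × 0.226 = 1.69 m.
V₂ = q/y₂ = 1.89/1.69 = 1.12 m/s.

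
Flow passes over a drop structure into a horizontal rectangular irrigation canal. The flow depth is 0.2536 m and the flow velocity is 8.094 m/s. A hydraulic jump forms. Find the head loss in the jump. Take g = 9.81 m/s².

Fr₁ = V₁/√(g·y₁) = 8.094/√(9.81×0.2536) = 5.132.
Sequent-depth ratio: y₂/y₁ = ½[√(1 + 8Fr₁²) − 1] = ½[√211.67 − 1] = 6.774.
y₂ = 6.774 × 0.2536 = 1.718 m.
Head loss: ΔE = (y₂ − y₁)³/(4y₁y₂) = (1.718 − 0.2536)³/(4×0.2536×1.718) = 3.140/1.743 = 1.802 m.

ΔE = 1.802 m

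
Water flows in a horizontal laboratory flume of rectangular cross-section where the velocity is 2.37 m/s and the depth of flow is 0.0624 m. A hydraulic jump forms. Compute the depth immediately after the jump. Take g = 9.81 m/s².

y₂ = 0.238 m

Fr₁ = V₁/√(g·y₁) = 2.37/√(9.81×0.0624) = 3.03.
By Bélanger, y₂/y₁ = ½[√(1 + 8Fr₁²) − 1] = ½[√74.41 − 1] = 3.81.
y₂ = 3.81 × 0.0624 = 0.238 m.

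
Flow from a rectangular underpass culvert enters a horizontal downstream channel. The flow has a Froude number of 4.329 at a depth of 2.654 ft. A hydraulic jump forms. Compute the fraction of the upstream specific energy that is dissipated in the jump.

Fr₁ = 4.329 (given).
Conjugate-depth relation: y₂/y₁ = ½[√(1 + 8Fr₁²) − 1] = ½[√150.92 − 1] = 5.643.
y₂ = 5.643 × 2.654 = 14.98 ft.
E₁ = y₁(1 + Fr₁²/2) = 2.654×(1 + 4.329²/2) = 27.52 ft. ΔE = (y₂ − y₁)³/(4y₁y₂) = 11.77 ft. ΔE/E₁ = 11.77/27.52 = 0.428.

ΔE/E₁ = 0.428 (42.8%)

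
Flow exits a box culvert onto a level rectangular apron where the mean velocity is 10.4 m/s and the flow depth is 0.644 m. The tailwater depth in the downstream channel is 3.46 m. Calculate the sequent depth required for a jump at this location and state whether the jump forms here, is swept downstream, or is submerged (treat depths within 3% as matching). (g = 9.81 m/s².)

y₂ = 3.46 m; the jump forms here

Fr₁ = V₁/√(g·y₁) = 10.4/√(9.81×0.644) = 4.14.
By Bélanger, y₂/y₁ = ½[√(1 + 8Fr₁²) − 1] = ½[√138.0 − 1] = 5.37.
y₂ = 5.37 × 0.644 = 3.46 m.
Tailwater y_tw = 3.46 m: y_tw ≈ y₂, so the jump forms here.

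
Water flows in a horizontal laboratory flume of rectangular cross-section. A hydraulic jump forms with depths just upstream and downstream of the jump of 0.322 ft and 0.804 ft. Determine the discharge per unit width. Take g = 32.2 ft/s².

For a rectangular channel the momentum equation gives q² = ½·g·y₁·y₂·(y₁ + y₂) = ½×32.2×0.322×0.804×1.13 = 4.69.
q = √4.69 = 2.17 ft²/s.

q = 2.17 ft²/s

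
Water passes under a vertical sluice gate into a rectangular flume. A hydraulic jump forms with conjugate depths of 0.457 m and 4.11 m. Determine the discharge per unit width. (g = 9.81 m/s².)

For a rectangular channel the momentum equation gives q² = ½·g·y₁·y₂·(y₁ + y₂) = ½×9.81×0.457×4.11×4.57 = 42.1.
q = √42.1 = 6.49 m²/s.

q = 6.49 m²/s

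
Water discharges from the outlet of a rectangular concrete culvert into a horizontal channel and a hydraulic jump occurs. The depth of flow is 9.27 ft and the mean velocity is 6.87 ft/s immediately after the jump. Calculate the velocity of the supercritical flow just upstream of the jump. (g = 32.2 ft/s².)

Fr₂ = V₂/√(g·y₂) = 6.87/√(32.2×9.27) = 0.398.
Applying the sequent-depth relation in reverse, y₁/y₂ = ½[√(1 + 8Fr₂²) − 1] = ½[√2.265 − 1] = 0.252.
y₁ = 0.252 × 9.27 = 2.34 ft.
V₁ = q/y₁ = 63.7/2.34 = 27.2 ft/s.

V₁ = 27.2 ft/s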